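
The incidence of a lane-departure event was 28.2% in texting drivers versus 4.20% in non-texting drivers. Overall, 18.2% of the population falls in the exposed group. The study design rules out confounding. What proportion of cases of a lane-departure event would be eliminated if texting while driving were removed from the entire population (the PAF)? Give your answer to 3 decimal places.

PAF ≈ 0.510

p₁ = 0.282, p₀ = 0.042.
Overall risk P(Y=1) = π·p₁ + (1−π)·p₀ = 0.182×0.282 + 0.818×0.042 = 0.08568.
Under exogeneity, PAF = [P(Y=1) − p₀] / P(Y=1).
PAF = (0.08568 − 0.042) / 0.08568 ≈ 0.5098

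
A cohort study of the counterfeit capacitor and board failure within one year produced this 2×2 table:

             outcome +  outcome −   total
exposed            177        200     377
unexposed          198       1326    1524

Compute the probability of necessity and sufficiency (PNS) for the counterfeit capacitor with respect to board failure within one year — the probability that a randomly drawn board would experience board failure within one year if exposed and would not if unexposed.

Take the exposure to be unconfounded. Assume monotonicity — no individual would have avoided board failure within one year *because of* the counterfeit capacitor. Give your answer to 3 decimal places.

p₁ = P(outcome | exposed) = 177/377 = 0.4695
p₀ = P(outcome | unexposed) = 198/1524 = 0.12992
Under exogeneity and monotonicity, PNS = p₁ − p₀.
PNS = 0.4695 − 0.12992 = 0.33957

PNS ≈ 0.340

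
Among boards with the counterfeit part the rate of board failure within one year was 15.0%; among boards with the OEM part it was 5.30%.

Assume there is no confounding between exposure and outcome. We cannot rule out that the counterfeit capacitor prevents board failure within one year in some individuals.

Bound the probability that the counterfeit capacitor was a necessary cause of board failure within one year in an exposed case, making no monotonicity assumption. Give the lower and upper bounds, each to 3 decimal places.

0.647 ≤ PN ≤ 1.000

p₁ = 0.15, p₀ = 0.053.
Under exogeneity alone the bounds on PN are max{0,(p₁−p₀)/p₁} ≤ PN ≤ min{1,(1−p₀)/p₁}.
  lower = (p₁ − p₀)/p₁ = 0.097 / 0.15 ≈ 0.6467
  upper = min{1, (1 − p₀)/p₁} = 0.947 / 0.15 ≈ 6.3133 → capped at 1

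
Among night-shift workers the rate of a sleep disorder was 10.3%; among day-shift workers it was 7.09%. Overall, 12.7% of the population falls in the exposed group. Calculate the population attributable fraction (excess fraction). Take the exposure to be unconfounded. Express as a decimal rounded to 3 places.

PAF ≈ 0.054

p₁ = 0.103, p₀ = 0.0709.
Overall risk P(Y=1) = π·p₁ + (1−π)·p₀ = 0.127×0.103 + 0.873×0.0709 = 0.074977.
Under exogeneity, PAF = [P(Y=1) − p₀] / P(Y=1).
PAF = (0.074977 − 0.0709) / 0.074977 ≈ 0.0544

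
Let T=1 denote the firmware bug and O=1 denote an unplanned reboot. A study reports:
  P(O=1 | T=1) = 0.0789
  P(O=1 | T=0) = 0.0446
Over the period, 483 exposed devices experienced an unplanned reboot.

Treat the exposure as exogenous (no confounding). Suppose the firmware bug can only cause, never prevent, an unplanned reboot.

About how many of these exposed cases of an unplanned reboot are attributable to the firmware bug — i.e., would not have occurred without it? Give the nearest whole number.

about 210 cases

Let p₁ = 0.0789, p₀ = 0.0446.
PN = (p₁ − p₀)/p₁ = (0.0789 − 0.0446) / 0.0789 ≈ 0.43473.
Attributable cases ≈ PN × (exposed cases) = 0.43473 × 483 ≈ 209.97.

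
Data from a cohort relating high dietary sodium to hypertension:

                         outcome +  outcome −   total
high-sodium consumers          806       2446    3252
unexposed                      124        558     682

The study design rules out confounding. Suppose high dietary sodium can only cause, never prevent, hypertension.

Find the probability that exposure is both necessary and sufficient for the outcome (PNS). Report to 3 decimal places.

PNS ≈ 0.066

p₁ = P(outcome | exposed) = 806/3252 = 0.24785
p₀ = P(outcome | unexposed) = 124/682 = 0.18182
Under exogeneity and monotonicity, PNS = p₁ − p₀.
PNS = 0.24785 − 0.18182 = 0.066029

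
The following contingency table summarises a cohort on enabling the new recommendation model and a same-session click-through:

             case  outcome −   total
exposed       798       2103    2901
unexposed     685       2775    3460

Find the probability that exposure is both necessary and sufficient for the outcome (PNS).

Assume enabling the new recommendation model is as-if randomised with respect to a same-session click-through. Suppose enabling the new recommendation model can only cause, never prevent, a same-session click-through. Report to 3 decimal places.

PNS ≈ 0.077

p₁ = P(outcome | exposed) = 798/2901 = 0.27508
p₀ = P(outcome | unexposed) = 685/3460 = 0.19798
Under exogeneity and monotonicity, PNS = p₁ − p₀.
PNS = 0.27508 − 0.19798 = 0.077101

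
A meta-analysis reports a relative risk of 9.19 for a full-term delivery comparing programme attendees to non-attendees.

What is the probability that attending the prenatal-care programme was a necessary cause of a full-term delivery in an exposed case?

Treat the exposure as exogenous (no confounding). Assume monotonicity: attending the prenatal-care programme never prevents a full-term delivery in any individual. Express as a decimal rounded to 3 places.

Under exogeneity and monotonicity, PN = (RR − 1) / RR = 1 − 1/RR.
PN = (9.19 − 1) / 9.19 = 8.19 / 9.19 ≈ 0.8912

PN ≈ 0.891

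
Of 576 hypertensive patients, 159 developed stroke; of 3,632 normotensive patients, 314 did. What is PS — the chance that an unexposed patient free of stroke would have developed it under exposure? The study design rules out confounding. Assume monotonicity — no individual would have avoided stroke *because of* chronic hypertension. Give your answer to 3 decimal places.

PS ≈ 0.208

p₁ = P(outcome | exposed) = 159/576 = 0.27604
p₀ = P(outcome | unexposed) = 314/3632 = 0.086454
Under exogeneity and monotonicity, PS = (p₁ − p₀) / (1 − p₀).
PS = (0.27604 − 0.086454) / (1 − 0.086454) = 0.18959 / 0.91355 ≈ 0.2075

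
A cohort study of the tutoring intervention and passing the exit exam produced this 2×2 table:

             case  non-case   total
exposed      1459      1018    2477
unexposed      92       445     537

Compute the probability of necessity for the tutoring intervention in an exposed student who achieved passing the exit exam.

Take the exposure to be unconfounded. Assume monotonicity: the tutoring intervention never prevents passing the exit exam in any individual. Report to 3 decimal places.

PN ≈ 0.709

p₁ = P(outcome | exposed) = 1459/2477 = 0.58902
p₀ = P(outcome | unexposed) = 92/537 = 0.17132
Under exogeneity and monotonicity, PN = (p₁ − p₀)/p₁.
PN = (0.58902 − 0.17132) / 0.58902 ≈ 0.7091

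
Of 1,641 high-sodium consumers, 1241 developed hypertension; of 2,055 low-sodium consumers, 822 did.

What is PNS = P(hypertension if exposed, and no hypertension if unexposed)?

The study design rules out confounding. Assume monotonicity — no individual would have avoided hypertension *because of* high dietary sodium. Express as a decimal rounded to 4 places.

PNS ≈ 0.3562

p₁ = P(outcome | exposed) = 1241/1641 = 0.75625
p₀ = P(outcome | unexposed) = 822/2055 = 0.4
Under exogeneity and monotonicity, PNS = p₁ − p₀.
PNS = 0.75625 − 0.4 = 0.35625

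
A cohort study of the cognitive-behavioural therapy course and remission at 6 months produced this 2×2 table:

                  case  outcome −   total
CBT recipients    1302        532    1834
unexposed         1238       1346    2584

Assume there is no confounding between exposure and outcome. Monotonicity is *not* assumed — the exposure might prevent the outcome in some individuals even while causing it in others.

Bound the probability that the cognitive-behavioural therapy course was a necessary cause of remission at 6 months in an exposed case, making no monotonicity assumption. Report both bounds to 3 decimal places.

0.325 ≤ PN ≤ 0.734

p₁ = P(outcome | exposed) = 1302/1834 = 0.70992
p₀ = P(outcome | unexposed) = 1238/2584 = 0.4791
Under exogeneity alone the bounds on PN are max{0,(p₁−p₀)/p₁} ≤ PN ≤ min{1,(1−p₀)/p₁}.
  lower = (p₁ − p₀)/p₁ = 0.23082 / 0.70992 ≈ 0.3251
  upper = min{1, (1 − p₀)/p₁} = 0.5209 / 0.70992 ≈ 0.7337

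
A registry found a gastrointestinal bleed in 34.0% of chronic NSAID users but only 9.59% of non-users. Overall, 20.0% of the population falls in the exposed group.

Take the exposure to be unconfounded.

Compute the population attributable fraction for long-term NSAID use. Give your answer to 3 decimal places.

p₁ = 0.34, p₀ = 0.0959.
Overall risk P(Y=1) = π·p₁ + (1−π)·p₀ = 0.2×0.34 + 0.8×0.0959 = 0.14472.
Under exogeneity, PAF = [P(Y=1) − p₀] / P(Y=1).
PAF = (0.14472 − 0.0959) / 0.14472 ≈ 0.3373

PAF ≈ 0.337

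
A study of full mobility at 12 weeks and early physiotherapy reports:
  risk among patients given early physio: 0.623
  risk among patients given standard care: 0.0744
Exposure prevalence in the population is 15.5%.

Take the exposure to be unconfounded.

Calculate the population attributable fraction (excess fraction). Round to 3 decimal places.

Let p₁ = 0.623, p₀ = 0.0744.
Overall risk P(Y=1) = π·p₁ + (1−π)·p₀ = 0.155×0.623 + 0.845×0.0744 = 0.15943.
Under exogeneity, PAF = [P(Y=1) − p₀] / P(Y=1).
PAF = (0.15943 − 0.0744) / 0.15943 ≈ 0.5333

PAF ≈ 0.533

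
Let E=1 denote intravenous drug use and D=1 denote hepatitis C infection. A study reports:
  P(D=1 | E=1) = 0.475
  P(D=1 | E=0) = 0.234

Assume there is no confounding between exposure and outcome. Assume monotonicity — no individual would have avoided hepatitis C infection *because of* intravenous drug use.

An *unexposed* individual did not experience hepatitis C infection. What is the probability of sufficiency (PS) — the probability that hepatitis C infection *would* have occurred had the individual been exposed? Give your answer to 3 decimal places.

PS ≈ 0.315

Let p₁ = 0.475, p₀ = 0.234.
Under exogeneity and monotonicity, PS = (p₁ − p₀) / (1 − p₀).
PS = (0.475 − 0.234) / (1 − 0.234) = 0.241 / 0.766 ≈ 0.3146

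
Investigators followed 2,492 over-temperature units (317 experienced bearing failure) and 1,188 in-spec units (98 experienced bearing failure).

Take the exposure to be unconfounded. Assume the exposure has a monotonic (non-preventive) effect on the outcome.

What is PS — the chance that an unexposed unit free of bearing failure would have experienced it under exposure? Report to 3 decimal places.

p₁ = P(outcome | exposed) = 317/2492 = 0.12721
p₀ = P(outcome | unexposed) = 98/1188 = 0.082492
Under exogeneity and monotonicity, PS = (p₁ − p₀) / (1 − p₀).
PS = (0.12721 − 0.082492) / (1 − 0.082492) = 0.044715 / 0.91751 ≈ 0.0487

PS ≈ 0.049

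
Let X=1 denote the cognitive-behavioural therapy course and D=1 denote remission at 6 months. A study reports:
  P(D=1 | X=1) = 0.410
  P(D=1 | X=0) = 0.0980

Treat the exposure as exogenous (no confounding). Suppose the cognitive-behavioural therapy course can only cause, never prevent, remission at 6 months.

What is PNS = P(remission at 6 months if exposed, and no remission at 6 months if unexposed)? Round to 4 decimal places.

Let p₁ = 0.41, p₀ = 0.098.
Under exogeneity and monotonicity, PNS = p₁ − p₀.
PNS = 0.41 − 0.098 = 0.312

PNS ≈ 0.3120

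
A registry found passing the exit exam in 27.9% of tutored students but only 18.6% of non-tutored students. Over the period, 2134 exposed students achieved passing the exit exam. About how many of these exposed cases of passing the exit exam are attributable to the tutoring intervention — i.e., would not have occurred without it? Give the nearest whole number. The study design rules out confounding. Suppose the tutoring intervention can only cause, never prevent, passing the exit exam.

p₁ = 0.279, p₀ = 0.186.
PN = (p₁ − p₀)/p₁ = (0.279 − 0.186) / 0.279 ≈ 0.33333.
Attributable cases ≈ PN × (exposed cases) = 0.33333 × 2134 ≈ 711.33.

about 711 cases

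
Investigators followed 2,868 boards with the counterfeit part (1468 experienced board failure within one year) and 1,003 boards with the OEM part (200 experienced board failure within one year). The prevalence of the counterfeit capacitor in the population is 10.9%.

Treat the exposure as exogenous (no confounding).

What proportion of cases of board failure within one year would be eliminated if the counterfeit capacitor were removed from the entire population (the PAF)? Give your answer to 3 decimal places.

PAF ≈ 0.146

p₁ = P(outcome | exposed) = 1468/2868 = 0.51185
p₀ = P(outcome | unexposed) = 200/1003 = 0.1994
Overall risk P(Y=1) = π·p₁ + (1−π)·p₀ = 0.109×0.51185 + 0.891×0.1994 = 0.23346.
Under exogeneity, PAF = [P(Y=1) − p₀] / P(Y=1).
PAF = (0.23346 − 0.1994) / 0.23346 ≈ 0.1459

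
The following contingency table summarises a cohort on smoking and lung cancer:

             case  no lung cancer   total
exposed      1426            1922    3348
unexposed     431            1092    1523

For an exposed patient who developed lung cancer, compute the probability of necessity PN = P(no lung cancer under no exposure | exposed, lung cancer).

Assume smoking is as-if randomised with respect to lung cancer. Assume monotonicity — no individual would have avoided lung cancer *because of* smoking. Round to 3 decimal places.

p₁ = P(outcome | exposed) = 1426/3348 = 0.42593
p₀ = P(outcome | unexposed) = 431/1523 = 0.28299
Under exogeneity and monotonicity, PN = (p₁ − p₀)/p₁.
PN = (0.42593 − 0.28299) / 0.42593 ≈ 0.3356

PN ≈ 0.336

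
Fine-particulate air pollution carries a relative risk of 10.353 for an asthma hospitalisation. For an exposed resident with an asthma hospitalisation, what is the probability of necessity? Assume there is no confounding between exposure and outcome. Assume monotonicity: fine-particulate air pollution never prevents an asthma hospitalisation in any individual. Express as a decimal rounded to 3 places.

Under exogeneity and monotonicity, PN = (RR − 1) / RR = 1 − 1/RR.
PN = (10.353 − 1) / 10.353 = 9.353 / 10.353 ≈ 0.9034

PN ≈ 0.903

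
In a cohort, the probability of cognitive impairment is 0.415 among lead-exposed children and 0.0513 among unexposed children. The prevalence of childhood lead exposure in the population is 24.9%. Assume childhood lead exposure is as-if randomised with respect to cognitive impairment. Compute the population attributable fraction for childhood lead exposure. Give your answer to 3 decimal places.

PAF ≈ 0.638

Let p₁ = 0.415, p₀ = 0.0513.
Overall risk P(Y=1) = π·p₁ + (1−π)·p₀ = 0.249×0.415 + 0.751×0.0513 = 0.14186.
Under exogeneity, PAF = [P(Y=1) − p₀] / P(Y=1).
PAF = (0.14186 − 0.0513) / 0.14186 ≈ 0.6384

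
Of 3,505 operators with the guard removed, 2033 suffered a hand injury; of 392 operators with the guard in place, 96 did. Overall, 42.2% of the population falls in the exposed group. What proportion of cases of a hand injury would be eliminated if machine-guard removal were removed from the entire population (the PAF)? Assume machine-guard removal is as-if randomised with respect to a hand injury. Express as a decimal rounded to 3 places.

p₁ = P(outcome | exposed) = 2033/3505 = 0.58003
p₀ = P(outcome | unexposed) = 96/392 = 0.2449
Overall risk P(Y=1) = π·p₁ + (1−π)·p₀ = 0.422×0.58003 + 0.578×0.2449 = 0.38632.
Under exogeneity, PAF = [P(Y=1) − p₀] / P(Y=1).
PAF = (0.38632 − 0.2449) / 0.38632 ≈ 0.3661

PAF ≈ 0.366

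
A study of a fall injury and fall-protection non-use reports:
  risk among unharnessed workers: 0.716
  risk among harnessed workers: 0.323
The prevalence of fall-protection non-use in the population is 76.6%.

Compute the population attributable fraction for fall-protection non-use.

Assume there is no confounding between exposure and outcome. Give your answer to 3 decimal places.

PAF ≈ 0.482

Let p₁ = 0.716, p₀ = 0.323.
Overall risk P(Y=1) = π·p₁ + (1−π)·p₀ = 0.766×0.716 + 0.234×0.323 = 0.62404.
Under exogeneity, PAF = [P(Y=1) − p₀] / P(Y=1).
PAF = (0.62404 − 0.323) / 0.62404 ≈ 0.4824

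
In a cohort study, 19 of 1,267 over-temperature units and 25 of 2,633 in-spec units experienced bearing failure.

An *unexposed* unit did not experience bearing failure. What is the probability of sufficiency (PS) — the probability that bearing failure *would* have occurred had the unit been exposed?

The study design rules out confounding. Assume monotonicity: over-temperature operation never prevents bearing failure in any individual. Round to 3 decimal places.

PS ≈ 0.006

p₁ = P(outcome | exposed) = 19/1267 = 0.014996
p₀ = P(outcome | unexposed) = 25/2633 = 0.0094949
Under exogeneity and monotonicity, PS = (p₁ − p₀) / (1 − p₀).
PS = (0.014996 − 0.0094949) / (1 − 0.0094949) = 0.0055012 / 0.99051 ≈ 0.0056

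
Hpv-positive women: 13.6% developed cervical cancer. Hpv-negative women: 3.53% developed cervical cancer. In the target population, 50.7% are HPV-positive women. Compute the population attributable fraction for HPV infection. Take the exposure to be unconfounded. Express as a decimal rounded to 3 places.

PAF ≈ 0.591

p₁ = 0.136, p₀ = 0.0353.
Overall risk P(Y=1) = π·p₁ + (1−π)·p₀ = 0.507×0.136 + 0.493×0.0353 = 0.086355.
Under exogeneity, PAF = [P(Y=1) − p₀] / P(Y=1).
PAF = (0.086355 − 0.0353) / 0.086355 ≈ 0.5912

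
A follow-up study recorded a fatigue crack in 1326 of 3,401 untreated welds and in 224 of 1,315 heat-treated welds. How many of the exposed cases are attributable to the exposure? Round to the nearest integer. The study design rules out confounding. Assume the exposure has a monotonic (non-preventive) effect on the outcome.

p₁ = P(outcome | exposed) = 1326/3401 = 0.38989
p₀ = P(outcome | unexposed) = 224/1315 = 0.17034
PN = (p₁ − p₀)/p₁ = (0.38989 − 0.17034) / 0.38989 ≈ 0.56310.
Attributable cases ≈ PN × (exposed cases) = 0.56310 × 1326 ≈ 746.67.

about 747 cases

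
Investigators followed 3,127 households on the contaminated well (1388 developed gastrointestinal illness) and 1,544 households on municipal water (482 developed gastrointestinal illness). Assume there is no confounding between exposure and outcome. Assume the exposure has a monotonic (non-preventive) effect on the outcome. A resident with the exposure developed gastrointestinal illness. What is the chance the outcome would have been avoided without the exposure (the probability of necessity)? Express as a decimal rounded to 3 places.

p₁ = P(outcome | exposed) = 1388/3127 = 0.44388
p₀ = P(outcome | unexposed) = 482/1544 = 0.31218
Under exogeneity and monotonicity, PN = (p₁ − p₀) / p₁.
PN = (0.44388 − 0.31218) / 0.44388 = 0.1317 / 0.44388 ≈ 0.2967

PN ≈ 0.297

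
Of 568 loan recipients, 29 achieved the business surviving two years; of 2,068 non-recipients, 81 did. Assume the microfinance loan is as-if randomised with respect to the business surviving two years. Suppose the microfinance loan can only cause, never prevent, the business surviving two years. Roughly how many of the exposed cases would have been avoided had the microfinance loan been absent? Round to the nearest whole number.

p₁ = P(outcome | exposed) = 29/568 = 0.051056
p₀ = P(outcome | unexposed) = 81/2068 = 0.039168
PN = (p₁ − p₀)/p₁ = (0.051056 − 0.039168) / 0.051056 ≈ 0.23284.
Attributable cases ≈ PN × (exposed cases) = 0.23284 × 29 ≈ 6.75.

about 7 cases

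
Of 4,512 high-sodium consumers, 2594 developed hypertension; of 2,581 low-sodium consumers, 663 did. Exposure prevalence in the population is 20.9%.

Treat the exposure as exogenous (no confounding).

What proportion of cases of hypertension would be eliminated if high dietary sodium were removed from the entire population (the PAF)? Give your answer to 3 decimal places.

PAF ≈ 0.206

p₁ = P(outcome | exposed) = 2594/4512 = 0.57491
p₀ = P(outcome | unexposed) = 663/2581 = 0.25688
Overall risk P(Y=1) = π·p₁ + (1−π)·p₀ = 0.209×0.57491 + 0.791×0.25688 = 0.32335.
Under exogeneity, PAF = [P(Y=1) − p₀] / P(Y=1).
PAF = (0.32335 − 0.25688) / 0.32335 ≈ 0.2056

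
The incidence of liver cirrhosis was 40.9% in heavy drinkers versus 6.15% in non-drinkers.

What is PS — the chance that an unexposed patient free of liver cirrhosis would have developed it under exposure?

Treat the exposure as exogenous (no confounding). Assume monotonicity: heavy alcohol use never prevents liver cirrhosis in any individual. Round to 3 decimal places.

p₁ = 0.409, p₀ = 0.0615.
Under exogeneity and monotonicity, PS = (p₁ − p₀) / (1 − p₀).
PS = (0.409 − 0.0615) / (1 − 0.0615) = 0.3475 / 0.9385 ≈ 0.3703

PS ≈ 0.370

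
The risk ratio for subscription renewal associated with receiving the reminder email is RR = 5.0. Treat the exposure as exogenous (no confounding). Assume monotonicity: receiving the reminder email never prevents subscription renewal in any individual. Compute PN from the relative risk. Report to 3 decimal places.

Under exogeneity and monotonicity, PN = (RR − 1) / RR = 1 − 1/RR.
PN = (5.0 − 1) / 5.0 = 4 / 5.0 ≈ 0.8000

PN ≈ 0.800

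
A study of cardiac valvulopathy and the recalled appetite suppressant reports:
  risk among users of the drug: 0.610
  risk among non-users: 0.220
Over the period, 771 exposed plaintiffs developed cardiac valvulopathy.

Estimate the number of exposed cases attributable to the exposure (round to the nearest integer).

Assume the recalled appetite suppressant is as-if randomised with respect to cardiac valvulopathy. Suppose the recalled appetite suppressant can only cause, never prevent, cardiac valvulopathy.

Let p₁ = 0.61, p₀ = 0.22.
PN = (p₁ − p₀)/p₁ = (0.61 − 0.22) / 0.61 ≈ 0.63934.
Attributable cases ≈ PN × (exposed cases) = 0.63934 × 771 ≈ 492.93.

about 493 cases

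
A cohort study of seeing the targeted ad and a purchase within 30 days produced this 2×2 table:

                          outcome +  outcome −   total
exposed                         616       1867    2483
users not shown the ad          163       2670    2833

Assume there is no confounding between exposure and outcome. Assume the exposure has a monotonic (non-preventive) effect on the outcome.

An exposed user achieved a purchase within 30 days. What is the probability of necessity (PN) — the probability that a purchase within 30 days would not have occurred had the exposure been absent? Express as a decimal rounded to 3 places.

PN ≈ 0.768

p₁ = P(outcome | exposed) = 616/2483 = 0.24809
p₀ = P(outcome | unexposed) = 163/2833 = 0.057536
Under exogeneity and monotonicity, PN = (p₁ − p₀)/p₁.
PN = (0.24809 − 0.057536) / 0.24809 ≈ 0.7681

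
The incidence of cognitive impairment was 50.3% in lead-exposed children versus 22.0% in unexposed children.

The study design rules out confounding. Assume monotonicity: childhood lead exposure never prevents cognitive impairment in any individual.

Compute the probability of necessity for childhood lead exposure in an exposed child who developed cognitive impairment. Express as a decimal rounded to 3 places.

PN ≈ 0.563

p₁ = 0.503, p₀ = 0.22.
Under exogeneity and monotonicity, PN = (p₁ − p₀) / p₁.
PN = (0.503 − 0.22) / 0.503 = 0.283 / 0.503 ≈ 0.5626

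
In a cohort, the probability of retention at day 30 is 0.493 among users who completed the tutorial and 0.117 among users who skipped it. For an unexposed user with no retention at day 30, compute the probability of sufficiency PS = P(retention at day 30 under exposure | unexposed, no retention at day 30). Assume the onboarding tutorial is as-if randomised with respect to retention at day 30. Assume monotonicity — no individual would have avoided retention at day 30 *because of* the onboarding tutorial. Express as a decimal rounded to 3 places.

Let p₁ = 0.493, p₀ = 0.117.
Under exogeneity and monotonicity, PS = (p₁ − p₀) / (1 − p₀).
PS = (0.493 − 0.117) / (1 − 0.117) = 0.376 / 0.883 ≈ 0.4258

PS ≈ 0.426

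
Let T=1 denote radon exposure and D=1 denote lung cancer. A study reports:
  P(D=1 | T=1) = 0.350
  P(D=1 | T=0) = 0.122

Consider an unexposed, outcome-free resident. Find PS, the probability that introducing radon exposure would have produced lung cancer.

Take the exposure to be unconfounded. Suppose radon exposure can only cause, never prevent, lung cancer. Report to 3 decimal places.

PS ≈ 0.260

Let p₁ = 0.35, p₀ = 0.122.
Under exogeneity and monotonicity, PS = (p₁ − p₀) / (1 − p₀).
PS = (0.35 − 0.122) / (1 − 0.122) = 0.228 / 0.878 ≈ 0.2597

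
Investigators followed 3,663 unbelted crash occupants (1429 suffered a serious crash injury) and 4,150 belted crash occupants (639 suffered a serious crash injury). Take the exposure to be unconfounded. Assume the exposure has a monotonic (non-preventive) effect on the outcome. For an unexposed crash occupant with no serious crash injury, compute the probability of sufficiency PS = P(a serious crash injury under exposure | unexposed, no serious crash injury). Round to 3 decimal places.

p₁ = P(outcome | exposed) = 1429/3663 = 0.39012
p₀ = P(outcome | unexposed) = 639/4150 = 0.15398
Under exogeneity and monotonicity, PS = (p₁ − p₀) / (1 − p₀).
PS = (0.39012 − 0.15398) / (1 − 0.15398) = 0.23614 / 0.84602 ≈ 0.2791

PS ≈ 0.279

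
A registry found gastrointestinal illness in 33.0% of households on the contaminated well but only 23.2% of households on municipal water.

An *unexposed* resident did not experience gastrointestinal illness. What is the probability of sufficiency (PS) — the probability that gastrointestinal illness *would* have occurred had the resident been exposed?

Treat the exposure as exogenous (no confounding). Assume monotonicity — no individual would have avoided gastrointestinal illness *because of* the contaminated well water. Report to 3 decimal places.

p₁ = 0.33, p₀ = 0.232.
Under exogeneity and monotonicity, PS = (p₁ − p₀) / (1 − p₀).
PS = (0.33 − 0.232) / (1 − 0.232) = 0.098 / 0.768 ≈ 0.1276

PS ≈ 0.128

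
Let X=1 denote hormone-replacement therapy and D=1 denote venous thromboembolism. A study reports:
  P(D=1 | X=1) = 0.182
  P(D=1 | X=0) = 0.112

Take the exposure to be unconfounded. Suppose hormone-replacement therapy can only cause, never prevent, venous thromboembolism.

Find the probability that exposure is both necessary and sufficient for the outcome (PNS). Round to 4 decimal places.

PNS ≈ 0.0700

Let p₁ = 0.182, p₀ = 0.112.
Under exogeneity and monotonicity, PNS = p₁ − p₀.
PNS = 0.182 − 0.112 = 0.07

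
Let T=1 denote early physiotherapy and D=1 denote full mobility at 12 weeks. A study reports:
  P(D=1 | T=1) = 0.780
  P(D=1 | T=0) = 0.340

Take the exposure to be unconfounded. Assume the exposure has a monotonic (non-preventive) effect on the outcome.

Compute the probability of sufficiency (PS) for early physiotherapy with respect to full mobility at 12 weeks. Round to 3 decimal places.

PS ≈ 0.667

Let p₁ = 0.78, p₀ = 0.34.
Under exogeneity and monotonicity, PS = (p₁ − p₀) / (1 − p₀).
PS = (0.78 − 0.34) / (1 − 0.34) = 0.44 / 0.66 ≈ 0.6667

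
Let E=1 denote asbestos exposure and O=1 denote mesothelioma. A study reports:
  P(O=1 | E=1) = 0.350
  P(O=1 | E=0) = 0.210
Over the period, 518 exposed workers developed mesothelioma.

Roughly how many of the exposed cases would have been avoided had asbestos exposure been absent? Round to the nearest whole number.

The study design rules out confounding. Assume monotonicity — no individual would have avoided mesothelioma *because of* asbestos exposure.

about 207 cases

Let p₁ = 0.35, p₀ = 0.21.
PN = (p₁ − p₀)/p₁ = (0.35 − 0.21) / 0.35 ≈ 0.40000.
Attributable cases ≈ PN × (exposed cases) = 0.40000 × 518 ≈ 207.20.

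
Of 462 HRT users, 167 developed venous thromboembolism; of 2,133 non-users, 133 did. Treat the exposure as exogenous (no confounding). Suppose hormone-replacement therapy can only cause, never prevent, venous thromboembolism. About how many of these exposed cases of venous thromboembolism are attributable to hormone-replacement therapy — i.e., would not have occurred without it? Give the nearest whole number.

p₁ = P(outcome | exposed) = 167/462 = 0.36147
p₀ = P(outcome | unexposed) = 133/2133 = 0.062353
PN = (p₁ − p₀)/p₁ = (0.36147 − 0.062353) / 0.36147 ≈ 0.82750.
Attributable cases ≈ PN × (exposed cases) = 0.82750 × 167 ≈ 138.19.

about 138 cases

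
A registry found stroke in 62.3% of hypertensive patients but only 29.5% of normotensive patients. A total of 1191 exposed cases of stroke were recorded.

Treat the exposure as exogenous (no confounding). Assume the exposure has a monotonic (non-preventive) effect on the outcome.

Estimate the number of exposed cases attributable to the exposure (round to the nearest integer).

about 627 cases

p₁ = 0.623, p₀ = 0.295.
PN = (p₁ − p₀)/p₁ = (0.623 − 0.295) / 0.623 ≈ 0.52648.
Attributable cases ≈ PN × (exposed cases) = 0.52648 × 1191 ≈ 627.04.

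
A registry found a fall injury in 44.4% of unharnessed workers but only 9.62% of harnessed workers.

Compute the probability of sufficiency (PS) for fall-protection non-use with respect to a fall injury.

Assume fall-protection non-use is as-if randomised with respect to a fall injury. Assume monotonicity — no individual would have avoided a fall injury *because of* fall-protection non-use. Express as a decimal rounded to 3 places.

p₁ = 0.444, p₀ = 0.0962.
Under exogeneity and monotonicity, PS = (p₁ − p₀) / (1 − p₀).
PS = (0.444 − 0.0962) / (1 − 0.0962) = 0.3478 / 0.9038 ≈ 0.3848

PS ≈ 0.385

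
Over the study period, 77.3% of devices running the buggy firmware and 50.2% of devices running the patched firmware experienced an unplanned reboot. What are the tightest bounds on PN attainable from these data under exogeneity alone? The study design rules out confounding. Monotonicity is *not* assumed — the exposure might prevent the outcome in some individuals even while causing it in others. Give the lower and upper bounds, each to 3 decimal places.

p₁ = 0.773, p₀ = 0.502.
Under exogeneity alone the bounds on PN are max{0,(p₁−p₀)/p₁} ≤ PN ≤ min{1,(1−p₀)/p₁}.
  lower = (p₁ − p₀)/p₁ = 0.271 / 0.773 ≈ 0.3506
  upper = min{1, (1 − p₀)/p₁} = 0.498 / 0.773 ≈ 0.6442

0.351 ≤ PN ≤ 0.644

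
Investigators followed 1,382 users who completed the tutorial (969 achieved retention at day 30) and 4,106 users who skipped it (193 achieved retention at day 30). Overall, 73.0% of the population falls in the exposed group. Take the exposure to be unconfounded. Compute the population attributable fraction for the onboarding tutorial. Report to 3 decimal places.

PAF ≈ 0.910

p₁ = P(outcome | exposed) = 969/1382 = 0.70116
p₀ = P(outcome | unexposed) = 193/4106 = 0.047004
Overall risk P(Y=1) = π·p₁ + (1−π)·p₀ = 0.73×0.70116 + 0.27×0.047004 = 0.52454.
Under exogeneity, PAF = [P(Y=1) − p₀] / P(Y=1).
PAF = (0.52454 − 0.047004) / 0.52454 ≈ 0.9104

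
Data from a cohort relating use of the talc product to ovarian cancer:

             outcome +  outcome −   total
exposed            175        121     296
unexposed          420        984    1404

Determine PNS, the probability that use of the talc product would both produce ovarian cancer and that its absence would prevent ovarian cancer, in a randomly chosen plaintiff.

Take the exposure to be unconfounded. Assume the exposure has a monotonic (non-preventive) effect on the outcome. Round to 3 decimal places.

p₁ = P(outcome | exposed) = 175/296 = 0.59122
p₀ = P(outcome | unexposed) = 420/1404 = 0.29915
Under exogeneity and monotonicity, PNS = p₁ − p₀.
PNS = 0.59122 − 0.29915 = 0.29207

PNS ≈ 0.292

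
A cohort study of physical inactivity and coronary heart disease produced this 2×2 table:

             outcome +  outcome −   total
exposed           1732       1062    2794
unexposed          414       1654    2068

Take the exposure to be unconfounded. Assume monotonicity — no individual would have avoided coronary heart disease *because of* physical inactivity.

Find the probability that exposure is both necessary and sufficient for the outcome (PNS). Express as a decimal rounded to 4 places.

p₁ = P(outcome | exposed) = 1732/2794 = 0.6199
p₀ = P(outcome | unexposed) = 414/2068 = 0.20019
Under exogeneity and monotonicity, PNS = p₁ − p₀.
PNS = 0.6199 − 0.20019 = 0.41971

PNS ≈ 0.4197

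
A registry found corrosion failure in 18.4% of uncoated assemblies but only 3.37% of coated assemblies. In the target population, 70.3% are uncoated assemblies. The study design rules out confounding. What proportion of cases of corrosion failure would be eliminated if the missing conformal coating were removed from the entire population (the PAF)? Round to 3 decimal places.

PAF ≈ 0.758

p₁ = 0.184, p₀ = 0.0337.
Overall risk P(Y=1) = π·p₁ + (1−π)·p₀ = 0.703×0.184 + 0.297×0.0337 = 0.13936.
Under exogeneity, PAF = [P(Y=1) − p₀] / P(Y=1).
PAF = (0.13936 − 0.0337) / 0.13936 ≈ 0.7582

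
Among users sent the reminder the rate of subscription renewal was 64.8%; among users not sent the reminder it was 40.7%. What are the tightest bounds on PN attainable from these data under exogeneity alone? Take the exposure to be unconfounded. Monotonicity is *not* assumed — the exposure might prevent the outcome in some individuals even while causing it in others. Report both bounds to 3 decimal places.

p₁ = 0.648, p₀ = 0.407.
Under exogeneity alone the bounds on PN are max{0,(p₁−p₀)/p₁} ≤ PN ≤ min{1,(1−p₀)/p₁}.
  lower = (p₁ − p₀)/p₁ = 0.241 / 0.648 ≈ 0.3719
  upper = min{1, (1 − p₀)/p₁} = 0.593 / 0.648 ≈ 0.9151

0.372 ≤ PN ≤ 0.915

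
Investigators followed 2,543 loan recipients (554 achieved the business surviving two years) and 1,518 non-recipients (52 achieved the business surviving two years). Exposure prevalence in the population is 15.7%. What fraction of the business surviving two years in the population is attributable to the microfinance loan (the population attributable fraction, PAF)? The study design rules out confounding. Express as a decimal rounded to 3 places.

PAF ≈ 0.457

p₁ = P(outcome | exposed) = 554/2543 = 0.21785
p₀ = P(outcome | unexposed) = 52/1518 = 0.034256
Overall risk P(Y=1) = π·p₁ + (1−π)·p₀ = 0.157×0.21785 + 0.843×0.034256 = 0.06308.
Under exogeneity, PAF = [P(Y=1) − p₀] / P(Y=1).
PAF = (0.06308 − 0.034256) / 0.06308 ≈ 0.4570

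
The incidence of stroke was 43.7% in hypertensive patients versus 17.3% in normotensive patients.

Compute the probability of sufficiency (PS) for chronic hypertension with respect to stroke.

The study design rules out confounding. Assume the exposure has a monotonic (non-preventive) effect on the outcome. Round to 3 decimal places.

PS ≈ 0.319

p₁ = 0.437, p₀ = 0.173.
Under exogeneity and monotonicity, PS = (p₁ − p₀) / (1 − p₀).
PS = (0.437 − 0.173) / (1 − 0.173) = 0.264 / 0.827 ≈ 0.3192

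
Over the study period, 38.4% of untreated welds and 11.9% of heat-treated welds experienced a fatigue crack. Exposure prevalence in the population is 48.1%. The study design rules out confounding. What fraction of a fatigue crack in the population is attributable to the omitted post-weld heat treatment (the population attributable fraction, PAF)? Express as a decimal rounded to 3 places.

PAF ≈ 0.517

p₁ = 0.384, p₀ = 0.119.
Overall risk P(Y=1) = π·p₁ + (1−π)·p₀ = 0.481×0.384 + 0.519×0.119 = 0.24646.
Under exogeneity, PAF = [P(Y=1) − p₀] / P(Y=1).
PAF = (0.24646 − 0.119) / 0.24646 ≈ 0.5172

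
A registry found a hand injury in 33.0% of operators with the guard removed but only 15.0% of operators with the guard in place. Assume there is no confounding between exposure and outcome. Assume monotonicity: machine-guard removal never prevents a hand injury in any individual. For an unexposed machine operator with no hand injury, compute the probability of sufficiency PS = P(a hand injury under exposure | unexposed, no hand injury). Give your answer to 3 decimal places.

p₁ = 0.33, p₀ = 0.15.
Under exogeneity and monotonicity, PS = (p₁ − p₀) / (1 − p₀).
PS = (0.33 − 0.15) / (1 − 0.15) = 0.18 / 0.85 ≈ 0.2118

PS ≈ 0.212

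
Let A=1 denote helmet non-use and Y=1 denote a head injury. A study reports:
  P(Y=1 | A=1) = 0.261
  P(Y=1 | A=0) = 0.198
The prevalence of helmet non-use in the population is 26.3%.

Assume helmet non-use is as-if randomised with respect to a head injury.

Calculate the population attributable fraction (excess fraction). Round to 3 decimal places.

Let p₁ = 0.261, p₀ = 0.198.
Overall risk P(Y=1) = π·p₁ + (1−π)·p₀ = 0.263×0.261 + 0.737×0.198 = 0.21457.
Under exogeneity, PAF = [P(Y=1) − p₀] / P(Y=1).
PAF = (0.21457 − 0.198) / 0.21457 ≈ 0.0772

PAF ≈ 0.077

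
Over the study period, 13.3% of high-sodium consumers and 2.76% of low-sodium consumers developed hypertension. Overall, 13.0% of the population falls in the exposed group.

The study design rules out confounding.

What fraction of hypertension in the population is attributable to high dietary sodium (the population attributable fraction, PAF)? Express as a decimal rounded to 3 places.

PAF ≈ 0.332

p₁ = 0.133, p₀ = 0.0276.
Overall risk P(Y=1) = π·p₁ + (1−π)·p₀ = 0.13×0.133 + 0.87×0.0276 = 0.041302.
Under exogeneity, PAF = [P(Y=1) − p₀] / P(Y=1).
PAF = (0.041302 − 0.0276) / 0.041302 ≈ 0.3318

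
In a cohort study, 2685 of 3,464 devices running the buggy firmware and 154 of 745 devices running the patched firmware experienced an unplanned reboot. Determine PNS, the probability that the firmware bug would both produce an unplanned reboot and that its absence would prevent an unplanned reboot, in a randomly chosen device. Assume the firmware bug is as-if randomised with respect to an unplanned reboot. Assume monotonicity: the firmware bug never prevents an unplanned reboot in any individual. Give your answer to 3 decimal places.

PNS ≈ 0.568

p₁ = P(outcome | exposed) = 2685/3464 = 0.77512
p₀ = P(outcome | unexposed) = 154/745 = 0.20671
Under exogeneity and monotonicity, PNS = p₁ − p₀.
PNS = 0.77512 − 0.20671 = 0.5684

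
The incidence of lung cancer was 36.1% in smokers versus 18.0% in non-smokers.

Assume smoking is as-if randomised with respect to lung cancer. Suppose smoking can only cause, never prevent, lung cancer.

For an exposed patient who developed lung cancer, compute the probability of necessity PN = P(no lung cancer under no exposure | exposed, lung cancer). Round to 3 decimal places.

PN ≈ 0.501

p₁ = 0.361, p₀ = 0.18.
Under exogeneity and monotonicity, PN = (p₁ − p₀) / p₁.
PN = (0.361 − 0.18) / 0.361 = 0.181 / 0.361 ≈ 0.5014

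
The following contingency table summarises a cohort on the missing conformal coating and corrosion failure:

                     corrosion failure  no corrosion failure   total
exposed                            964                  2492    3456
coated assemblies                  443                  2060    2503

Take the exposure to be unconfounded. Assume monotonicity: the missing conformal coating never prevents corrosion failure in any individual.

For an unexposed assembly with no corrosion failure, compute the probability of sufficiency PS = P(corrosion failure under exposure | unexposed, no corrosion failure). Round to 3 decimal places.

p₁ = P(outcome | exposed) = 964/3456 = 0.27894
p₀ = P(outcome | unexposed) = 443/2503 = 0.17699
Under exogeneity and monotonicity, PS = (p₁ − p₀)/(1 − p₀).
PS = (0.27894 − 0.17699) / 0.82301 ≈ 0.1239

PS ≈ 0.124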